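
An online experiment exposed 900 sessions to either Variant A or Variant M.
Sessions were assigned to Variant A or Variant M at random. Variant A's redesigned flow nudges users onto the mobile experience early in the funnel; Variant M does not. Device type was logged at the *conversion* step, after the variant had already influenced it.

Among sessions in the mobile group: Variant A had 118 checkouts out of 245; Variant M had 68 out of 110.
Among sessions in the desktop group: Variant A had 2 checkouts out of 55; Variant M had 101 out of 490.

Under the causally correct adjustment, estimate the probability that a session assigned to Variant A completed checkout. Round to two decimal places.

0.40

Within every device type level Variant M has the higher rate, yet pooled Variant A does — Simpson's reversal.
Device type lies on the pathway variant → device type → outcome, so adjusting for it blocks the indirect effect. For the total causal effect of variant, use the unadjusted pooled rates.
So P(outcome | do(Variant A)) is just the pooled rate for Variant A: 120/300 = 0.400.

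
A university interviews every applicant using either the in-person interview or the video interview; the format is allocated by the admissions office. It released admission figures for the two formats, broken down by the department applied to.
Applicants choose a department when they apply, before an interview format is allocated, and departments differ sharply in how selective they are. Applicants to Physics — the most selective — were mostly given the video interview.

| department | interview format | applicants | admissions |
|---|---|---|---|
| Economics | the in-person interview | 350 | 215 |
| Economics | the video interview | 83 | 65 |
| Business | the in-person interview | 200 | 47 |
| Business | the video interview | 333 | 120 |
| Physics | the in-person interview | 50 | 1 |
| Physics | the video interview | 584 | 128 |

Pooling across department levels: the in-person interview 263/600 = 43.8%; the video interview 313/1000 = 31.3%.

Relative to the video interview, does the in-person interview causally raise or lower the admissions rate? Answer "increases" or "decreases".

The department-specific comparison favours the video interview throughout, but the pooled figures favour the in-person interview. The question is whether to condition on department.
Department satisfies the back-door criterion: it is not a descendant of the interview format, and it blocks the spurious path from interview format to outcome. Adjusting for it (i.e., using the within-department rates) gives the causal effect.
Within each level — Economics: 61.4% vs 78.3%; Business: 23.5% vs 36.0%; Physics: 2.0% vs 21.9% — the video interview is higher every time.

decreases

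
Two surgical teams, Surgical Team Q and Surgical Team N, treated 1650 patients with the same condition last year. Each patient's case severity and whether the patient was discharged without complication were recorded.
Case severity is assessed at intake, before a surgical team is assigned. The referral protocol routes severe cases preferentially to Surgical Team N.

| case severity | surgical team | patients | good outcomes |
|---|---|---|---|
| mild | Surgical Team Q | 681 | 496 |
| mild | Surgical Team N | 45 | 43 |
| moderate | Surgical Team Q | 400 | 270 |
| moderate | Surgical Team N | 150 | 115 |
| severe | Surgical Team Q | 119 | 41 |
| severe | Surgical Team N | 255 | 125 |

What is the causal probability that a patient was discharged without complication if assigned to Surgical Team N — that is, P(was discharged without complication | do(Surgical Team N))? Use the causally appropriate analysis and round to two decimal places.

0.79

Within every case severity level Surgical Team N has the higher rate, yet pooled Surgical Team Q does — Simpson's reversal.
Case severity is set before the surgical team has any effect — it is not caused by the surgical team — and it independently drives the outcome. That makes it a confounder, so the causal comparison is within case severity levels.
Standardising Surgical Team N to the population case severity mix: 0.440·43/45 + 0.333·115/150 + 0.227·125/255 = 0.787.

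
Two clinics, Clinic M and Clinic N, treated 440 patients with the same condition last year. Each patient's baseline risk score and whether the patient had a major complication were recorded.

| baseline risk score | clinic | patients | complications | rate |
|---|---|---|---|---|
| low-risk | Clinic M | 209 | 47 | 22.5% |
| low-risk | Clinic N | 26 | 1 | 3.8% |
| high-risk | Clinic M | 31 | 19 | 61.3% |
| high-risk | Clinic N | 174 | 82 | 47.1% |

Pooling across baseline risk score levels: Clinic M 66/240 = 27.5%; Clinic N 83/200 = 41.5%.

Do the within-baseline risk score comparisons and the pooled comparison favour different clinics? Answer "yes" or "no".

Within each baseline risk score level (low-risk 22.5% vs 3.8%; high-risk 61.3% vs 47.1%), Clinic N has the lower rate every time. Pooled: 27.5% vs 41.5% — Clinic M has the lower rate overall. The two comparisons disagree.

yes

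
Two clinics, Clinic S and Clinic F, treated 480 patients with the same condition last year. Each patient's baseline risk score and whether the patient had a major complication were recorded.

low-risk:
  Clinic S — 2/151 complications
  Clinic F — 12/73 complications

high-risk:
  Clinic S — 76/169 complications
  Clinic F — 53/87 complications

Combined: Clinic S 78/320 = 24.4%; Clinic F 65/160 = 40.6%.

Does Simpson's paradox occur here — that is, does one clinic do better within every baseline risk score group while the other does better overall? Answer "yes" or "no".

Within each baseline risk score level (low-risk 1.3% vs 16.4%; high-risk 45.0% vs 60.9%), Clinic S has the lower rate every time. Pooled: 24.4% vs 40.6% — Clinic S has the lower rate overall. They agree.

no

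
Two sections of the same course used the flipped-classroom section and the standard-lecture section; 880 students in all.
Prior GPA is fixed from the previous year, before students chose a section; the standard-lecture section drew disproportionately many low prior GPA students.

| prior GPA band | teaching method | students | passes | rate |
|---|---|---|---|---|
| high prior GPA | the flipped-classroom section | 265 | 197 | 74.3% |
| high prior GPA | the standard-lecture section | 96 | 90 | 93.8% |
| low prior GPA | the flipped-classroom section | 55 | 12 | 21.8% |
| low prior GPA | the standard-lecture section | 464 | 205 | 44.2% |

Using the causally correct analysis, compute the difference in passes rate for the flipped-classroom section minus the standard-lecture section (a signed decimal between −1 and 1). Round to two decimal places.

Prior GPA band is set before the teaching method has any effect — it is not caused by the teaching method — and it independently drives the outcome. That makes it a confounder, so the causal comparison is within prior GPA band levels.
Adjusting over the population distribution of prior GPA band: 0.410·(0.743−0.938) + 0.590·(0.218−0.442) = -0.212.

-0.21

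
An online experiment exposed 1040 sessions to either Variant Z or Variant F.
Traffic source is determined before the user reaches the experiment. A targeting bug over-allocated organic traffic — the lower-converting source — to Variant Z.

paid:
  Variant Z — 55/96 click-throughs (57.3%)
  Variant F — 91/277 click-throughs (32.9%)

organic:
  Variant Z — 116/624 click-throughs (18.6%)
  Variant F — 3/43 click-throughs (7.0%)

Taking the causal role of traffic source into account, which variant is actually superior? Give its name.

Variant Z

Variant Z is higher inside every traffic source stratum but Variant F is higher in aggregate. Whether to stratify depends on how traffic source relates to the variant.
Here traffic source is a common cause — it drives both which variant a case falls under and the outcome. The crude comparison mixes populations; the stratum-specific rates are the causally relevant ones.
Within each level — paid: 57.3% vs 32.9%; organic: 18.6% vs 7.0% — Variant Z is higher every time.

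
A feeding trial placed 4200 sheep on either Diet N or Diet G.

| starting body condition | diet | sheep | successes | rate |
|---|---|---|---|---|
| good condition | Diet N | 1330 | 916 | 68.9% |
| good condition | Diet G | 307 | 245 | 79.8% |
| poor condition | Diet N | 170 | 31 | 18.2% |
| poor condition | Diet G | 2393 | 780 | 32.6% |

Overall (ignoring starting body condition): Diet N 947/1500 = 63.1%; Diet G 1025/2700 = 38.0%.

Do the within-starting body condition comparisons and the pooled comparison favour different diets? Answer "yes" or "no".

Within each starting body condition level (good condition 68.9% vs 79.8%; poor condition 18.2% vs 32.6%), Diet G has the higher rate every time. Pooled: 63.1% vs 38.0% — Diet N has the higher rate overall. The two comparisons disagree.

yes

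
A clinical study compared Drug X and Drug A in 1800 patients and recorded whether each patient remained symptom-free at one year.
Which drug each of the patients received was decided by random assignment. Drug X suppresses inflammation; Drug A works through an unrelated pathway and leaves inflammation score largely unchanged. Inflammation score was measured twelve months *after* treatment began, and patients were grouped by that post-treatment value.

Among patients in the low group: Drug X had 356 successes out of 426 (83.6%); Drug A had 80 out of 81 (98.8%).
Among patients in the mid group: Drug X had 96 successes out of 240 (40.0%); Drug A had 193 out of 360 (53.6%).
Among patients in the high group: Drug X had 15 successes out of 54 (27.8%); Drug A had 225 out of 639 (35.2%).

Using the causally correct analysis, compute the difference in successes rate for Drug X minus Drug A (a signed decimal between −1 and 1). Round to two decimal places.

+0.19

Drug A is higher inside every inflammation score stratum but Drug X is higher in aggregate. Whether to stratify depends on how inflammation score relates to the drug.
Inflammation score is recorded after the drug and is itself shifted by it — it sits on the causal path from drug to outcome. Conditioning on a mediator would strip out part of the effect we want; the pooled comparison gives the total causal effect.
The causal difference is the pooled difference: 0.649 − 0.461 = +0.188.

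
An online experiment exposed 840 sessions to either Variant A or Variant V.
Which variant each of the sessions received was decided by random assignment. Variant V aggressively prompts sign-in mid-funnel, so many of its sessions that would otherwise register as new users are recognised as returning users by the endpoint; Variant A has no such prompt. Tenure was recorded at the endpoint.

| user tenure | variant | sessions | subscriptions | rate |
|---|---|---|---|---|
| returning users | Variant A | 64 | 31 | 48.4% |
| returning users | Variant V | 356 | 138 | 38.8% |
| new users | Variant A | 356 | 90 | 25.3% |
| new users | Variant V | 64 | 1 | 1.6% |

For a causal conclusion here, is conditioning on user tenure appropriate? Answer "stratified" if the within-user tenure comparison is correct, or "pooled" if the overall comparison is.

pooled

User tenure here is a post-treatment variable shaped by the variant; conditioning on it would introduce bias rather than remove it. The overall comparison is the causal one.
Pooled: Variant A 28.8% vs Variant V 33.1%; Variant V is higher overall.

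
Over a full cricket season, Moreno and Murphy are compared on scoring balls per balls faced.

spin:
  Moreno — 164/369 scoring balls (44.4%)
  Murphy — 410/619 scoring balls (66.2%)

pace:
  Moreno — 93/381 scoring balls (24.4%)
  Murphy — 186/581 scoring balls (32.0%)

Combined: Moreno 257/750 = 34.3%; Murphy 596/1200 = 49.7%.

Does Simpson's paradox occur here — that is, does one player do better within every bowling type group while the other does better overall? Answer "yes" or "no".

no

Within each bowling type level (spin 44.4% vs 66.2%; pace 24.4% vs 32.0%), Murphy has the higher rate every time. Pooled: 34.3% vs 49.7% — Murphy has the higher rate overall. They agree.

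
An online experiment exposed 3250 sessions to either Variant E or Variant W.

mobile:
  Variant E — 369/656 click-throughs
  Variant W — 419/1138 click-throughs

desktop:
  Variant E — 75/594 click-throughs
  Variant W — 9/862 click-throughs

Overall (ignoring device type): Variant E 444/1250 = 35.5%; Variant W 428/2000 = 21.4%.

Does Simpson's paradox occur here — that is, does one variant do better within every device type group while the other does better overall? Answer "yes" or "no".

no

Within each device type level (mobile 56.2% vs 36.8%; desktop 12.6% vs 1.0%), Variant E has the higher rate every time. Pooled: 35.5% vs 21.4% — Variant E has the higher rate overall. They agree.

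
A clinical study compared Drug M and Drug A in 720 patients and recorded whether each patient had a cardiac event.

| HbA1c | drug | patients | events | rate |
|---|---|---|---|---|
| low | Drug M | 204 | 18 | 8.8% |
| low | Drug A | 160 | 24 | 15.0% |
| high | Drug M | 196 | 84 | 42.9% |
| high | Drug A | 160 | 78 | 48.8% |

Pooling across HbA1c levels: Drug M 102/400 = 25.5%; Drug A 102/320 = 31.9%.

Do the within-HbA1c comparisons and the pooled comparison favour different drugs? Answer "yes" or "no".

Within each HbA1c level (low 8.8% vs 15.0%; high 42.9% vs 48.8%), Drug M has the lower rate every time. Pooled: 25.5% vs 31.9% — Drug M has the lower rate overall. They agree.

no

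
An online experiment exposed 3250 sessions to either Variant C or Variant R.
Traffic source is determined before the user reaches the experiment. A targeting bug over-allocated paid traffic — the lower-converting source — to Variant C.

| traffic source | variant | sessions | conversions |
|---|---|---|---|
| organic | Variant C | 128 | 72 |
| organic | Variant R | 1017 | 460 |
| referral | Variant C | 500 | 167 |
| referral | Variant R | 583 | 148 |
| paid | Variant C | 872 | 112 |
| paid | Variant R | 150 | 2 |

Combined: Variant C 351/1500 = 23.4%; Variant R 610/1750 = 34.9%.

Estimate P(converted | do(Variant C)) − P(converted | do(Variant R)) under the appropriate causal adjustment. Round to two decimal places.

The traffic source-specific comparison favours Variant C throughout, but the pooled figures favour Variant R. The question is whether to condition on traffic source.
Here traffic source is a common cause — it drives both which variant a case falls under and the outcome. The crude comparison mixes populations; the stratum-specific rates are the causally relevant ones.
Adjusting over the population distribution of traffic source: 0.352·(0.562−0.452) + 0.333·(0.334−0.254) + 0.314·(0.128−0.013) = +0.102.

+0.10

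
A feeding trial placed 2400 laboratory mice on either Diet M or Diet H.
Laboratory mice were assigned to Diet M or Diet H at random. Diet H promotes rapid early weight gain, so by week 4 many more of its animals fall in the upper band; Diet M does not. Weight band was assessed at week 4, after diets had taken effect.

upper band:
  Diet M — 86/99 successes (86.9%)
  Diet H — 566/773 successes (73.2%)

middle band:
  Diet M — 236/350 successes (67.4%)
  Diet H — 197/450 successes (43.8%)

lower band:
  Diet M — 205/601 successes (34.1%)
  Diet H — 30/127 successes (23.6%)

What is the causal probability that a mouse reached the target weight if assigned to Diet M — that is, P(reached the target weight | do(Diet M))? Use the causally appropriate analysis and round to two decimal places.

0.50

The stratified and pooled comparisons disagree (Diet M wins within each week-4 weight band; Diet H wins overall), so the answer turns on the causal role of week-4 weight band.
Because the diet influences week-4 weight band, week-4 weight band is a post-treatment mediator, not a confounder. Stratifying on it would bias the estimate; the causal effect is the crude pooled difference.
So P(outcome | do(Diet M)) is just the pooled rate for Diet M: 527/1050 = 0.502.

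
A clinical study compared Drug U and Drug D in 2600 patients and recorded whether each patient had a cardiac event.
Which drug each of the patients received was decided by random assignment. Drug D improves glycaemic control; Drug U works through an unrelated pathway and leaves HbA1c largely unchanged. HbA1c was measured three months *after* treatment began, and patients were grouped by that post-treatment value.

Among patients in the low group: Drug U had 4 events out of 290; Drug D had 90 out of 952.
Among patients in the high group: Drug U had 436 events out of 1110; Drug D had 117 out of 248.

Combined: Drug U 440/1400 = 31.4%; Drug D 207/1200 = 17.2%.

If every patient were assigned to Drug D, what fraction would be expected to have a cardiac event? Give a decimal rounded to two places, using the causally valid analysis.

0.17

HbA1c lies on the pathway drug → HbA1c → outcome, so adjusting for it blocks the indirect effect. For the total causal effect of drug, use the unadjusted pooled rates.
So P(outcome | do(Drug D)) is just the pooled rate for Drug D: 207/1200 = 0.172.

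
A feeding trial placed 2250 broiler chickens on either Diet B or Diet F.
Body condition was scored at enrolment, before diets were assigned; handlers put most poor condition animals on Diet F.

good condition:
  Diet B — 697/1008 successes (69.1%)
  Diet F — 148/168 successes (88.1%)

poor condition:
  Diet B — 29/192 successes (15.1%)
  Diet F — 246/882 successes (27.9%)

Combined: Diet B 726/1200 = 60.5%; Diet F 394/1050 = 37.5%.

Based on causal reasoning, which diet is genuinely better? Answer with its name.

Diet F

The stratified and pooled comparisons disagree (Diet F wins within each starting body condition; Diet B wins overall), so the answer turns on the causal role of starting body condition.
Starting body condition differs across diets for reasons unrelated to any effect of the diet itself, and it separately predicts the outcome — a classic confounder. We must compare within starting body condition levels.
Within each level — good condition: 69.1% vs 88.1%; poor condition: 15.1% vs 27.9% — Diet F is higher every time.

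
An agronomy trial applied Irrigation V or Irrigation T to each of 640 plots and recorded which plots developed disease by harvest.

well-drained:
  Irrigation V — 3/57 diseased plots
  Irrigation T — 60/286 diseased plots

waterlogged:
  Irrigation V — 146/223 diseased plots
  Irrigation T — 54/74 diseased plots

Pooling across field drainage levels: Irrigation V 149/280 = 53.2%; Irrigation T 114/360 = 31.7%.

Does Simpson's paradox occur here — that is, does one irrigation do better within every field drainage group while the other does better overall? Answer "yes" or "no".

Within each field drainage level (well-drained 5.3% vs 21.0%; waterlogged 65.5% vs 73.0%), Irrigation V has the lower rate every time. Pooled: 53.2% vs 31.7% — Irrigation T has the lower rate overall. The two comparisons disagree.

yes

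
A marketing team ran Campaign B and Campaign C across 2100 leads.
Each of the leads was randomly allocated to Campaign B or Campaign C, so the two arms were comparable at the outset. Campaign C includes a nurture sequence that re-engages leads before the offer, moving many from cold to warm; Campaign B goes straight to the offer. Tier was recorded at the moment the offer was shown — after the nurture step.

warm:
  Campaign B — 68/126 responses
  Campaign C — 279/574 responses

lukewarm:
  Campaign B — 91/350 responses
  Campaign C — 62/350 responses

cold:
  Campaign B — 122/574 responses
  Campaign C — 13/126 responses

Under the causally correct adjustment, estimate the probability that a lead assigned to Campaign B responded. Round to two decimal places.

0.27

Within every engagement tier level Campaign B has the higher rate, yet pooled Campaign C does — Simpson's reversal.
Engagement tier is recorded after the campaign and is itself shifted by it — it sits on the causal path from campaign to outcome. Conditioning on a mediator would strip out part of the effect we want; the pooled comparison gives the total causal effect.
So P(outcome | do(Campaign B)) is just the pooled rate for Campaign B: 281/1050 = 0.268.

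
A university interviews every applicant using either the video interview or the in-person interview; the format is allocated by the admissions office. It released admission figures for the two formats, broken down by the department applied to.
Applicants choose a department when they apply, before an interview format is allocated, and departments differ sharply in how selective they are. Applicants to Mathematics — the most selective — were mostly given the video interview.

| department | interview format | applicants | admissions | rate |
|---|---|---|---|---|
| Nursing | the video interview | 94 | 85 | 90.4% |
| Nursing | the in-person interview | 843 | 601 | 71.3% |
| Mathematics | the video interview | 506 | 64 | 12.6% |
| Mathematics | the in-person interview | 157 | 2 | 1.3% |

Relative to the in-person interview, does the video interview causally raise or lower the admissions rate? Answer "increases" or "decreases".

increases

The department-specific comparison favours the video interview throughout, but the pooled figures favour the in-person interview. The question is whether to condition on department.
Nothing the interview format does changes department; the imbalance is an allocation artefact. With department also predicting the outcome, the pooled figure is confounded, and the within-stratum comparison is the causal one.
Within each level — Nursing: 90.4% vs 71.3%; Mathematics: 12.6% vs 1.3% — the video interview is higher every time.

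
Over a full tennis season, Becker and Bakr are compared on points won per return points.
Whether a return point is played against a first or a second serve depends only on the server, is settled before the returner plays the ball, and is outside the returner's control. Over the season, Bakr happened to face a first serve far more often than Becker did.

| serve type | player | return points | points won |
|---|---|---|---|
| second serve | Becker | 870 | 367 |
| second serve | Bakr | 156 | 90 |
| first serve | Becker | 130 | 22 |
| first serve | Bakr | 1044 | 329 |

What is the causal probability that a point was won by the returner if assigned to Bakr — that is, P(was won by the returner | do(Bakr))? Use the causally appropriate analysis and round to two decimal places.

0.44

Bakr is higher inside every serve type stratum but Becker is higher in aggregate. Whether to stratify depends on how serve type relates to the player.
Serve type satisfies the back-door criterion: it is not a descendant of the player, and it blocks the spurious path from player to outcome. Adjusting for it (i.e., using the within-serve type rates) gives the causal effect.
Standardising Bakr to the population serve type mix: 0.466·90/156 + 0.534·329/1044 = 0.437.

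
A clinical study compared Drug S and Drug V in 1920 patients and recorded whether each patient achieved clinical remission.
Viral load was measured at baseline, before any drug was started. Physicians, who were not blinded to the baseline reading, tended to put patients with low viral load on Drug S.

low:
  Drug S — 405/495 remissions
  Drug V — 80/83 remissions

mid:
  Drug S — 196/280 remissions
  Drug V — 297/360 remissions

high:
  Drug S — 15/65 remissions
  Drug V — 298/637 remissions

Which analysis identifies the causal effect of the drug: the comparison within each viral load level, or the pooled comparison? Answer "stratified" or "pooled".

stratified

Viral load satisfies the back-door criterion: it is not a descendant of the drug, and it blocks the spurious path from drug to outcome. Adjusting for it (i.e., using the within-viral load rates) gives the causal effect.
Within each level — low: 81.8% vs 96.4%; mid: 70.0% vs 82.5%; high: 23.1% vs 46.8% — Drug V is higher every time.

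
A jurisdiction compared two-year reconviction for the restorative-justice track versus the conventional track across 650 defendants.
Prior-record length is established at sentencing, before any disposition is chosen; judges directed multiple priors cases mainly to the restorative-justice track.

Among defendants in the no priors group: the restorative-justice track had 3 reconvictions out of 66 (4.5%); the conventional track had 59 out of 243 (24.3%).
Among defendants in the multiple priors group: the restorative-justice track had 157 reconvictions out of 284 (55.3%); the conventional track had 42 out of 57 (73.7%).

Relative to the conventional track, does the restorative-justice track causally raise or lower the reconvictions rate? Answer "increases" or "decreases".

Since prior-record length is a pre-existing factor (not a product of the disposition) and it affects the outcome on its own, it is a confounder. The stratified rates, not the pooled rate, identify the causal effect.
Within each level — no priors: 4.5% vs 24.3%; multiple priors: 55.3% vs 73.7% — the restorative-justice track is lower every time.

decreases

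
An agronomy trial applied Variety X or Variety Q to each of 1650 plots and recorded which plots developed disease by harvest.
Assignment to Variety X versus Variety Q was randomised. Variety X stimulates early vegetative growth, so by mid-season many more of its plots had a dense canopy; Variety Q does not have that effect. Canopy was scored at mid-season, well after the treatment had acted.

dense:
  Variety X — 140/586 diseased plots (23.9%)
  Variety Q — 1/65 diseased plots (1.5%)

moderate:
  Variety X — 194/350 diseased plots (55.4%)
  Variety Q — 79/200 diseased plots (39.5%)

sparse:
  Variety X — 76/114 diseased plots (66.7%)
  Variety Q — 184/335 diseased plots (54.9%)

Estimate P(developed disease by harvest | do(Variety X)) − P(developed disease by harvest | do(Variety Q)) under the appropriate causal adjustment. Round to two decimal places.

The distribution of mid-season canopy is itself part of what the variety does — it is an intermediate outcome. Holding it fixed would remove that part of the effect; the total effect is the pooled difference.
The causal difference is the pooled difference: 0.390 − 0.440 = -0.050.

-0.05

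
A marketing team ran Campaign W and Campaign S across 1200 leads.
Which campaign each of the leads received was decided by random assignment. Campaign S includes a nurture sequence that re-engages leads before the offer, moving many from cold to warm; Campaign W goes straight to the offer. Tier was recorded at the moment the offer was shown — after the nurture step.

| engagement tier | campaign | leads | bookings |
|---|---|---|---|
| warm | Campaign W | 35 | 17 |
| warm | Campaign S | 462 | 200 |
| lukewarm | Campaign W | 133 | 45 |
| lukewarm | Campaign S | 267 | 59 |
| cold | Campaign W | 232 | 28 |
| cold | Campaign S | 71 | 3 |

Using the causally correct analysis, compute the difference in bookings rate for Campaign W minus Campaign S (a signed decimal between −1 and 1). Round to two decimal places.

The stratified and pooled comparisons disagree (Campaign W wins within each engagement tier; Campaign S wins overall), so the answer turns on the causal role of engagement tier.
Engagement tier lies on the pathway campaign → engagement tier → outcome, so adjusting for it blocks the indirect effect. For the total causal effect of campaign, use the unadjusted pooled rates.
The causal difference is the pooled difference: 0.225 − 0.328 = -0.102.

-0.10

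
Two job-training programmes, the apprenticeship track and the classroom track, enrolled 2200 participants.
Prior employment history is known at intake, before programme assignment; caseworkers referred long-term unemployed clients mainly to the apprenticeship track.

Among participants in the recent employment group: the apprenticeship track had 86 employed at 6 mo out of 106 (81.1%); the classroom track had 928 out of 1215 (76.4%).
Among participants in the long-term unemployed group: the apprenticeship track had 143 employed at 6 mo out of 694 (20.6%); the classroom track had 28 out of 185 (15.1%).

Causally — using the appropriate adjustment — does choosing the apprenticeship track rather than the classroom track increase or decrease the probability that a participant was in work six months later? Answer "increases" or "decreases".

increases

Here prior employment history is a common cause — it drives both which programme a case falls under and the outcome. The crude comparison mixes populations; the stratum-specific rates are the causally relevant ones.
Within each level — recent employment: 81.1% vs 76.4%; long-term unemployed: 20.6% vs 15.1% — the apprenticeship track is higher every time.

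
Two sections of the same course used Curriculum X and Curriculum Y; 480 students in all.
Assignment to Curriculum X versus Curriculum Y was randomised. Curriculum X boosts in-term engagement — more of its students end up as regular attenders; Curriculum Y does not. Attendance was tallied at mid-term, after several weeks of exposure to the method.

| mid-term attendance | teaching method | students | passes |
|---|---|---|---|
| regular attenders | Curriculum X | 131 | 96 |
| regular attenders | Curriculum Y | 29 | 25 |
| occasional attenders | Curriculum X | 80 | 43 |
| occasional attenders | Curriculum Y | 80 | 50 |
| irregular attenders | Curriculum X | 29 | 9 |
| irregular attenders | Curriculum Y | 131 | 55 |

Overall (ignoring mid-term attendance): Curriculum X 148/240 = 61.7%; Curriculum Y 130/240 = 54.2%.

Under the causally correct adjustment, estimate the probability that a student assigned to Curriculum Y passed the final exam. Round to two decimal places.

0.54

Within every mid-term attendance level Curriculum Y has the higher rate, yet pooled Curriculum X does — Simpson's reversal.
Because the teaching method influences mid-term attendance, mid-term attendance is a post-treatment mediator, not a confounder. Stratifying on it would bias the estimate; the causal effect is the crude pooled difference.
So P(outcome | do(Curriculum Y)) is just the pooled rate for Curriculum Y: 130/240 = 0.542.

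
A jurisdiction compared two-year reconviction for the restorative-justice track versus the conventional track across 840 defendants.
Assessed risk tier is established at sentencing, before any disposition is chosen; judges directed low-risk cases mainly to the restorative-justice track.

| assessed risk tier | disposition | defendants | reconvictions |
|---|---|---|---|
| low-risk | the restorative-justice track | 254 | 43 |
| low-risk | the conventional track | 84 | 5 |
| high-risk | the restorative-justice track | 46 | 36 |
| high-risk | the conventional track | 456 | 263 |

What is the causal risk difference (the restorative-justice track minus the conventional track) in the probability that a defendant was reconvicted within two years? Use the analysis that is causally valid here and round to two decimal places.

The stratified and pooled comparisons disagree (the conventional track wins within each assessed risk tier; the restorative-justice track wins overall), so the answer turns on the causal role of assessed risk tier.
Assessed risk tier differs across dispositions for reasons unrelated to any effect of the disposition itself, and it separately predicts the outcome — a classic confounder. We must compare within assessed risk tier levels.
Adjusting over the population distribution of assessed risk tier: 0.402·(0.169−0.060) + 0.598·(0.783−0.577) = +0.167.

+0.17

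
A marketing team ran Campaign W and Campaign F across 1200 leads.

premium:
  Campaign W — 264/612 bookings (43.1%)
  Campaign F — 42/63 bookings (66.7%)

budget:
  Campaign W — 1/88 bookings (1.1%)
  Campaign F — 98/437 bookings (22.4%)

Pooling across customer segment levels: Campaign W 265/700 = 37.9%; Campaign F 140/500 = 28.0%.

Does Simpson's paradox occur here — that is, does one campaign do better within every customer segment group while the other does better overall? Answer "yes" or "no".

yes

Within each customer segment level (premium 43.1% vs 66.7%; budget 1.1% vs 22.4%), Campaign F has the higher rate every time. Pooled: 37.9% vs 28.0% — Campaign W has the higher rate overall. The two comparisons disagree.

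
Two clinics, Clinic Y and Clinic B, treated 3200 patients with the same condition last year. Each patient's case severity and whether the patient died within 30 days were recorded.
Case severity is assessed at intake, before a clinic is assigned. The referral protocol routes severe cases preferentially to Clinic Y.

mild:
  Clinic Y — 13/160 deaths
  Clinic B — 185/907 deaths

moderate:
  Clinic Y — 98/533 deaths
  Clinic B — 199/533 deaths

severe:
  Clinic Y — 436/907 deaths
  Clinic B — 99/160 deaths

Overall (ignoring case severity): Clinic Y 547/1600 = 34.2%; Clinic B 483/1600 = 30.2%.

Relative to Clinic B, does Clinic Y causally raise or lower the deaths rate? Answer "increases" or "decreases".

Clinic Y is lower inside every case severity stratum but Clinic B is lower in aggregate. Whether to stratify depends on how case severity relates to the clinic.
Nothing the clinic does changes case severity; the imbalance is an allocation artefact. With case severity also predicting the outcome, the pooled figure is confounded, and the within-stratum comparison is the causal one.
Within each level — mild: 8.1% vs 20.4%; moderate: 18.4% vs 37.3%; severe: 48.1% vs 61.9% — Clinic Y is lower every time.

decreases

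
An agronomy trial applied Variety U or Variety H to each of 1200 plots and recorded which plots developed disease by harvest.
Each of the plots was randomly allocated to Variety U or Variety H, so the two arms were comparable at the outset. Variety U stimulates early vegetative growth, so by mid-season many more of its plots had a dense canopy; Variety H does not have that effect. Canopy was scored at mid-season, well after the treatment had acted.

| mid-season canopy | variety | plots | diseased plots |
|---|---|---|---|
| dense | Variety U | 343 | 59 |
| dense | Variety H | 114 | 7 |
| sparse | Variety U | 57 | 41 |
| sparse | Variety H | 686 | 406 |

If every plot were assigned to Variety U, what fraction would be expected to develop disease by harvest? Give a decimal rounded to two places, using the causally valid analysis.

The mid-season canopy-specific comparison favours Variety H throughout, but the pooled figures favour Variety U. The question is whether to condition on mid-season canopy.
The distribution of mid-season canopy is itself part of what the variety does — it is an intermediate outcome. Holding it fixed would remove that part of the effect; the total effect is the pooled difference.
So P(outcome | do(Variety U)) is just the pooled rate for Variety U: 100/400 = 0.250.

0.25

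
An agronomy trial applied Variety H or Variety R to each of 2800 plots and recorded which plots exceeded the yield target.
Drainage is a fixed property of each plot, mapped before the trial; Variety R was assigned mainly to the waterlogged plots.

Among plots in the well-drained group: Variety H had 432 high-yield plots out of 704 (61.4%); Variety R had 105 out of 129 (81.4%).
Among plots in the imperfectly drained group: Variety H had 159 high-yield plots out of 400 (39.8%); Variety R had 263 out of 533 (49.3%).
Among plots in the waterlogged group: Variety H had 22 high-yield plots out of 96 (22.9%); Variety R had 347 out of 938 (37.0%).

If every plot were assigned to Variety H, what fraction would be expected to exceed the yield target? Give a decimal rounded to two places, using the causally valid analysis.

Nothing the variety does changes field drainage; the imbalance is an allocation artefact. With field drainage also predicting the outcome, the pooled figure is confounded, and the within-stratum comparison is the causal one.
Standardising Variety H to the population field drainage mix: 0.297·432/704 + 0.333·159/400 + 0.369·22/96 = 0.400.

0.40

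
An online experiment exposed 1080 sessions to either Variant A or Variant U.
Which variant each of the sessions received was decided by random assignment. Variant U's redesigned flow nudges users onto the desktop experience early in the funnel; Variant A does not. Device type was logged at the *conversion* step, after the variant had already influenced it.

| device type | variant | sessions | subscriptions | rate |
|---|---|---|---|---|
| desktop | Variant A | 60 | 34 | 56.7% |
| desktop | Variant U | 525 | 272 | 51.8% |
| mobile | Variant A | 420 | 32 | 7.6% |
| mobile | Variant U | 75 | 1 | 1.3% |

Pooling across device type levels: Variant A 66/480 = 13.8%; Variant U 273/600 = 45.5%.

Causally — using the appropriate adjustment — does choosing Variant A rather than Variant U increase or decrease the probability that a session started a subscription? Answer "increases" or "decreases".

decreases

Because the variant influences device type, device type is a post-treatment mediator, not a confounder. Stratifying on it would bias the estimate; the causal effect is the crude pooled difference.
Pooled: Variant A 13.8% vs Variant U 45.5%; Variant U is higher overall.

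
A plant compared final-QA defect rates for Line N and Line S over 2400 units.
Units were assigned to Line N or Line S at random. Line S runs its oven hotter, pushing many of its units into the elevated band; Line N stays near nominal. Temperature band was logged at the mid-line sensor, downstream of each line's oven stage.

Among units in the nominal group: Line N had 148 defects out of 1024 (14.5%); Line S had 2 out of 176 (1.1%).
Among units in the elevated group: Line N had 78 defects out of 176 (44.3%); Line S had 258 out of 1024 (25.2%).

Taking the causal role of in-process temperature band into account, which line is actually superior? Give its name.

Line N

Within every in-process temperature band level Line S has the lower rate, yet pooled Line N does — Simpson's reversal.
In-process temperature band is downstream of the line. One should not condition on a consequence of treatment, so the overall rates are the right comparison.
Pooled: Line N 18.8% vs Line S 21.7%; Line N is lower overall.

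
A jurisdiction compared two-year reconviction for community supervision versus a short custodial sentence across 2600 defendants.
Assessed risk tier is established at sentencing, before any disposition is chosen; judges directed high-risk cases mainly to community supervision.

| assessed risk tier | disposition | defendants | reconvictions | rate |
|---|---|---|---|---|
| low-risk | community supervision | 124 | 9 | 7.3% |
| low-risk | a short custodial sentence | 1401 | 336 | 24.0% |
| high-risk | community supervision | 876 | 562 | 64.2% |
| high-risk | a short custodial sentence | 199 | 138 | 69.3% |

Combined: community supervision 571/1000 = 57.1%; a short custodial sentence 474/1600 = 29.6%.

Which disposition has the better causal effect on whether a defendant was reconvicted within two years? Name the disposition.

community supervision

The imbalance in assessed risk tier arose from how defendants were allocated, not from anything the disposition did; and assessed risk tier independently affects the outcome. The pooled gap is confounded — condition on assessed risk tier.
Within each level — low-risk: 7.3% vs 24.0%; high-risk: 64.2% vs 69.3% — community supervision is lower every time.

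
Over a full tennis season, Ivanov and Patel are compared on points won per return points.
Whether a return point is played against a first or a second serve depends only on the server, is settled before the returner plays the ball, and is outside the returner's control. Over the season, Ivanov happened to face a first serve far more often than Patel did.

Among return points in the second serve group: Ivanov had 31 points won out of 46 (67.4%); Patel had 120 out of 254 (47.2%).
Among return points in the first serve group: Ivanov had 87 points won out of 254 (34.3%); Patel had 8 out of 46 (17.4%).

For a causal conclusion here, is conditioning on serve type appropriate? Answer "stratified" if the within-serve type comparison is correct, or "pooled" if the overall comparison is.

Ivanov is higher inside every serve type stratum but Patel is higher in aggregate. Whether to stratify depends on how serve type relates to the player.
Serve type satisfies the back-door criterion: it is not a descendant of the player, and it blocks the spurious path from player to outcome. Adjusting for it (i.e., using the within-serve type rates) gives the causal effect.
Within each level — second serve: 67.4% vs 47.2%; first serve: 34.3% vs 17.4% — Ivanov is higher every time.

stratified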